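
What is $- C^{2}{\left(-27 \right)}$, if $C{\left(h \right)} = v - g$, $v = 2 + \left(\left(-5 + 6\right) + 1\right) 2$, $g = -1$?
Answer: $-49$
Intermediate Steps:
$v = 6$ ($v = 2 + \left(1 + 1\right) 2 = 2 + 2 \cdot 2 = 2 + 4 = 6$)
$C{\left(h \right)} = 7$ ($C{\left(h \right)} = 6 - -1 = 6 + 1 = 7$)
$- C^{2}{\left(-27 \right)} = - 7^{2} = \left(-1\right) 49 = -49$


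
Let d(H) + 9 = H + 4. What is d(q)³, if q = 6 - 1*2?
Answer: -1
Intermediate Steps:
q = 4 (q = 6 - 2 = 4)
d(H) = -5 + H (d(H) = -9 + (H + 4) = -9 + (4 + H) = -5 + H)
d(q)³ = (-5 + 4)³ = (-1)³ = -1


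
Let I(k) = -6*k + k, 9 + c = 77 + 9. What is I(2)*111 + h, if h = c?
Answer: -1033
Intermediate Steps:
c = 77 (c = -9 + (77 + 9) = -9 + 86 = 77)
h = 77
I(k) = -5*k
I(2)*111 + h = -5*2*111 + 77 = -10*111 + 77 = -1110 + 77 = -1033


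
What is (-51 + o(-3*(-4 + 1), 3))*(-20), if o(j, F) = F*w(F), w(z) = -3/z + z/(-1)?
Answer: 1260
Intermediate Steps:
w(z) = -z - 3/z (w(z) = -3/z + z*(-1) = -3/z - z = -z - 3/z)
o(j, F) = F*(-F - 3/F)
(-51 + o(-3*(-4 + 1), 3))*(-20) = (-51 + (-3 - 1*3²))*(-20) = (-51 + (-3 - 1*9))*(-20) = (-51 + (-3 - 9))*(-20) = (-51 - 12)*(-20) = -63*(-20) = 1260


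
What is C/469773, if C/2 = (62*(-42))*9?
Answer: -1736/17399 ≈ -0.099776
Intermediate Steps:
C = -46872 (C = 2*((62*(-42))*9) = 2*(-2604*9) = 2*(-23436) = -46872)
C/469773 = -46872/469773 = -46872*1/469773 = -1736/17399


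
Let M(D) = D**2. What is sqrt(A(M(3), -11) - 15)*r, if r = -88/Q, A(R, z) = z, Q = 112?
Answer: -11*I*sqrt(26)/14 ≈ -4.0064*I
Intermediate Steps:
r = -11/14 (r = -88/112 = -88*1/112 = -11/14 ≈ -0.78571)
sqrt(A(M(3), -11) - 15)*r = sqrt(-11 - 15)*(-11/14) = sqrt(-26)*(-11/14) = (I*sqrt(26))*(-11/14) = -11*I*sqrt(26)/14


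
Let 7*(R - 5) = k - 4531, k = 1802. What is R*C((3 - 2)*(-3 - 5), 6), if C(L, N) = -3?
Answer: 8082/7 ≈ 1154.6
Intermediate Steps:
R = -2694/7 (R = 5 + (1802 - 4531)/7 = 5 + (⅐)*(-2729) = 5 - 2729/7 = -2694/7 ≈ -384.86)
R*C((3 - 2)*(-3 - 5), 6) = -2694/7*(-3) = 8082/7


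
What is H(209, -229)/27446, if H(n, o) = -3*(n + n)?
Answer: -627/13723 ≈ -0.045690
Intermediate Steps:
H(n, o) = -6*n
H(209, -229)/27446 = -6*209/27446 = -1254*1/27446 = -627/13723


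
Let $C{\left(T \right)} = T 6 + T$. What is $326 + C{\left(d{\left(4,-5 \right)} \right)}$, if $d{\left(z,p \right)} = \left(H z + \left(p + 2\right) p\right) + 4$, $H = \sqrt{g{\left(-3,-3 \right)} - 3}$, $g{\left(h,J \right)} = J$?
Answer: $459 + 28 i \sqrt{6} \approx 459.0 + 68.586 i$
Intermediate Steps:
$H = i \sqrt{6}$ ($H = \sqrt{-3 - 3} = \sqrt{-6} = i \sqrt{6} \approx 2.4495 i$)
$d{\left(z,p \right)} = 4 + p \left(2 + p\right) + i z \sqrt{6}$ ($d{\left(z,p \right)} = \left(i \sqrt{6} z + \left(p + 2\right) p\right) + 4 = \left(i z \sqrt{6} + \left(2 + p\right) p\right) + 4 = \left(i z \sqrt{6} + p \left(2 + p\right)\right) + 4 = \left(p \left(2 + p\right) + i z \sqrt{6}\right) + 4 = 4 + p \left(2 + p\right) + i z \sqrt{6}$)
$C{\left(T \right)} = 7 T$ ($C{\left(T \right)} = 6 T + T = 7 T$)
$326 + C{\left(d{\left(4,-5 \right)} \right)} = 326 + 7 \left(4 + \left(-5\right)^{2} + 2 \left(-5\right) + i 4 \sqrt{6}\right) = 326 + 7 \left(4 + 25 - 10 + 4 i \sqrt{6}\right) = 326 + 7 \left(19 + 4 i \sqrt{6}\right) = 326 + \left(133 + 28 i \sqrt{6}\right) = 459 + 28 i \sqrt{6}$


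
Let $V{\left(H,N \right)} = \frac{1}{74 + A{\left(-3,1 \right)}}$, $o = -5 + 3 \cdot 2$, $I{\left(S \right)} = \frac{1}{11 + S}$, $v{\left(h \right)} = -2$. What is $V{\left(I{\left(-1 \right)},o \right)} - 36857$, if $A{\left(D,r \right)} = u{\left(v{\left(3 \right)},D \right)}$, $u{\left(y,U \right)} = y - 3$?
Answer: $- \frac{2543132}{69} \approx -36857.0$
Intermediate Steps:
$u{\left(y,U \right)} = -3 + y$ ($u{\left(y,U \right)} = y - 3 = -3 + y$)
$A{\left(D,r \right)} = -5$ ($A{\left(D,r \right)} = -3 - 2 = -5$)
$o = 1$ ($o = -5 + 6 = 1$)
$V{\left(H,N \right)} = \frac{1}{69}$ ($V{\left(H,N \right)} = \frac{1}{74 - 5} = \frac{1}{69}$)
$V{\left(I{\left(-1 \right)},o \right)} - 36857 = \frac{1}{69} - 36857 = - \frac{2543132}{69}$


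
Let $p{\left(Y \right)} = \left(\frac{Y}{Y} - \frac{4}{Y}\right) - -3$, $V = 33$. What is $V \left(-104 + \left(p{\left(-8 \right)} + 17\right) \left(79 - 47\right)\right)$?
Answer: $19272$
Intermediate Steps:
$p{\left(Y \right)} = 4 - \frac{4}{Y}$ ($p{\left(Y \right)} = \left(1 - \frac{4}{Y}\right) + 3 = 4 - \frac{4}{Y}$)
$V \left(-104 + \left(p{\left(-8 \right)} + 17\right) \left(79 - 47\right)\right) = 33 \left(-104 + \left(\left(4 - \frac{4}{-8}\right) + 17\right) \left(79 - 47\right)\right) = 33 \left(-104 + \left(\left(4 - - \frac{1}{2}\right) + 17\right) 32\right) = 33 \left(-104 + \left(\left(4 + \frac{1}{2}\right) + 17\right) 32\right) = 33 \left(-104 + \left(\frac{9}{2} + 17\right) 32\right) = 33 \left(-104 + \frac{43}{2} \cdot 32\right) = 33 \left(-104 + 688\right) = 33 \cdot 584 = 19272$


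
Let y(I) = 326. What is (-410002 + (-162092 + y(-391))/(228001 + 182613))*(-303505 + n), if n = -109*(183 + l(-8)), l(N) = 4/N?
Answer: 54444849734452115/410614 ≈ 1.3259e+11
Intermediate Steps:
n = -39785/2 (n = -109*(183 + 4/(-8)) = -109*(183 + 4*(-⅛)) = -109*(183 - ½) = -109*365/2 = -39785/2 ≈ -19893.)
(-410002 + (-162092 + y(-391))/(228001 + 182613))*(-303505 + n) = (-410002 + (-162092 + 326)/(228001 + 182613))*(-303505 - 39785/2) = (-410002 - 161766/410614)*(-646795/2) = (-410002 - 161766*1/410614)*(-646795/2) = (-410002 - 80883/205307)*(-646795/2) = -84176361497/205307*(-646795/2) = 54444849734452115/410614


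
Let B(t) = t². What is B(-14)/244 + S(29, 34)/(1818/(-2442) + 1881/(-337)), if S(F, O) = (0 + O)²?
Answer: -4814693911/26464179 ≈ -181.93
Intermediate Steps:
S(F, O) = O²
B(-14)/244 + S(29, 34)/(1818/(-2442) + 1881/(-337)) = (-14)²/244 + 34²/(1818/(-2442) + 1881/(-337)) = 196*(1/244) + 1156/(1818*(-1/2442) + 1881*(-1/337)) = 49/61 + 1156/(-303/407 - 1881/337) = 49/61 + 1156/(-867678/137159) = 49/61 + 1156*(-137159/867678) = 49/61 - 79277902/433839 = -4814693911/26464179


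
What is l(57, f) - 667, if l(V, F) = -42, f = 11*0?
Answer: -709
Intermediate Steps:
f = 0
l(57, f) - 667 = -42 - 667 = -709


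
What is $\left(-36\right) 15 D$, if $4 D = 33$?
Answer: $-4455$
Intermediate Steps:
$D = \frac{33}{4}$ ($D = \frac{1}{4} \cdot 33 = \frac{33}{4} \approx 8.25$)
$\left(-36\right) 15 D = \left(-36\right) 15 \cdot \frac{33}{4} = \left(-540\right) \frac{33}{4} = -4455$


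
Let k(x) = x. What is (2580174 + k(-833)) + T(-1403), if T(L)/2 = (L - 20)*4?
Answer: 2567957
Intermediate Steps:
T(L) = -160 + 8*L (T(L) = 2*((L - 20)*4) = 2*((-20 + L)*4) = 2*(-80 + 4*L) = -160 + 8*L)
(2580174 + k(-833)) + T(-1403) = (2580174 - 833) + (-160 + 8*(-1403)) = 2579341 + (-160 - 11224) = 2579341 - 11384 = 2567957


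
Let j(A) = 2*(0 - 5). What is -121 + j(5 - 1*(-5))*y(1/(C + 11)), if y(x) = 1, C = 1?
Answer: -131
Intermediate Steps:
j(A) = -10 (j(A) = 2*(-5) = -10)
-121 + j(5 - 1*(-5))*y(1/(C + 11)) = -121 - 10*1 = -121 - 10 = -131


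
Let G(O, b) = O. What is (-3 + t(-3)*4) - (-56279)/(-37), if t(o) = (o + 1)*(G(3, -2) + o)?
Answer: -56390/37 ≈ -1524.1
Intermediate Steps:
t(o) = (1 + o)*(3 + o) (t(o) = (o + 1)*(3 + o) = (1 + o)*(3 + o))
(-3 + t(-3)*4) - (-56279)/(-37) = (-3 + (3 + (-3)² + 4*(-3))*4) - (-56279)/(-37) = (-3 + (3 + 9 - 12)*4) - (-56279)*(-1)/37 = (-3 + 0*4) - 337*167/37 = (-3 + 0) - 56279/37 = -3 - 56279/37 = -56390/37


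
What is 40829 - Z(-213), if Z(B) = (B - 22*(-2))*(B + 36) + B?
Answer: 11129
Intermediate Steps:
Z(B) = B + (36 + B)*(44 + B) (Z(B) = (B + 44)*(36 + B) + B = (44 + B)*(36 + B) + B = (36 + B)*(44 + B) + B = B + (36 + B)*(44 + B))
40829 - Z(-213) = 40829 - (1584 + (-213)**2 + 81*(-213)) = 40829 - (1584 + 45369 - 17253) = 40829 - 1*29700 = 40829 - 29700 = 11129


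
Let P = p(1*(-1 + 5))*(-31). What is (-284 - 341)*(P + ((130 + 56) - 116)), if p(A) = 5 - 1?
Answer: 33750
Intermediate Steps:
p(A) = 4
P = -124 (P = 4*(-31) = -124)
(-284 - 341)*(P + ((130 + 56) - 116)) = (-284 - 341)*(-124 + ((130 + 56) - 116)) = -625*(-124 + (186 - 116)) = -625*(-124 + 70) = -625*(-54) = 33750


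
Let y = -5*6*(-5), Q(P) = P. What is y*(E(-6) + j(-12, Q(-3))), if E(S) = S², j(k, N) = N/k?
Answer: 10875/2 ≈ 5437.5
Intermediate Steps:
y = 150 (y = -30*(-5) = 150)
y*(E(-6) + j(-12, Q(-3))) = 150*((-6)² - 3/(-12)) = 150*(36 - 3*(-1/12)) = 150*(36 + ¼) = 150*(145/4) = 10875/2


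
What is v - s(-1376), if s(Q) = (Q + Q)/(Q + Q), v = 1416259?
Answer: 1416258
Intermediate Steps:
s(Q) = 1 (s(Q) = (2*Q)/((2*Q)) = (2*Q)*(1/(2*Q)) = 1)
v - s(-1376) = 1416259 - 1*1 = 1416259 - 1 = 1416258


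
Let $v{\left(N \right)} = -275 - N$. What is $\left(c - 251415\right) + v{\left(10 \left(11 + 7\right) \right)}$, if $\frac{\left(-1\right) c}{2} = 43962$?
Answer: $-339794$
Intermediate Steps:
$c = -87924$ ($c = \left(-2\right) 43962 = -87924$)
$\left(c - 251415\right) + v{\left(10 \left(11 + 7\right) \right)} = \left(-87924 - 251415\right) - \left(275 + 10 \left(11 + 7\right)\right) = -339339 - \left(275 + 10 \cdot 18\right) = -339339 - 455 = -339794$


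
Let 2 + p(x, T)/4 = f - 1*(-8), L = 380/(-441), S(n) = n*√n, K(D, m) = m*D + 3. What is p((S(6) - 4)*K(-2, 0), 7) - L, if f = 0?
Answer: 10964/441 ≈ 24.862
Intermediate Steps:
K(D, m) = 3 + D*m (K(D, m) = D*m + 3 = 3 + D*m)
S(n) = n^(3/2)
L = -380/441 (L = 380*(-1/441) = -380/441 ≈ -0.86168)
p(x, T) = 24 (p(x, T) = -8 + 4*(0 - 1*(-8)) = -8 + 4*(0 + 8) = -8 + 4*8 = -8 + 32 = 24)
p((S(6) - 4)*K(-2, 0), 7) - L = 24 - 1*(-380/441) = 24 + 380/441 = 10964/441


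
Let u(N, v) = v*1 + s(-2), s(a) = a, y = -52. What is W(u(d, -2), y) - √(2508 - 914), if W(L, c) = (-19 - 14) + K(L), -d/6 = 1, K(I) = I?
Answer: -37 - √1594 ≈ -76.925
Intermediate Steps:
d = -6 (d = -6*1 = -6)
u(N, v) = -2 + v (u(N, v) = v*1 - 2 = v - 2 = -2 + v)
W(L, c) = -33 + L (W(L, c) = (-19 - 14) + L = -33 + L)
W(u(d, -2), y) - √(2508 - 914) = (-33 + (-2 - 2)) - √(2508 - 914) = (-33 - 4) - √1594 = -37 - √1594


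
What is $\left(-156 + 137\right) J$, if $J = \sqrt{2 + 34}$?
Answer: $-114$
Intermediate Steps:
$J = 6$ ($J = \sqrt{36} = 6$)
$\left(-156 + 137\right) J = \left(-156 + 137\right) 6 = \left(-19\right) 6 = -114$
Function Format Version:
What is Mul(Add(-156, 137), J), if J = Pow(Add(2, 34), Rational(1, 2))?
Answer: -114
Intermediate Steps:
J = 6 (J = Pow(36, Rational(1, 2)) = 6)
Mul(Add(-156, 137), J) = Mul(Add(-156, 137), 6) = Mul(-19, 6) = -114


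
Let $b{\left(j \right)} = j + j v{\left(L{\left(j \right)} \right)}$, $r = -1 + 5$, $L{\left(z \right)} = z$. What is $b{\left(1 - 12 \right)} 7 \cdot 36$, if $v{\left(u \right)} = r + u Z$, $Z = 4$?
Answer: $108108$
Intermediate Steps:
$r = 4$
$v{\left(u \right)} = 4 + 4 u$ ($v{\left(u \right)} = 4 + u 4 = 4 + 4 u$)
$b{\left(j \right)} = j + j \left(4 + 4 j\right)$
$b{\left(1 - 12 \right)} 7 \cdot 36 = \left(1 - 12\right) \left(5 + 4 \left(1 - 12\right)\right) 7 \cdot 36 = - 11 \left(5 + 4 \left(-11\right)\right) 7 \cdot 36 = - 11 \left(5 - 44\right) 7 \cdot 36 = \left(-11\right) \left(-39\right) 7 \cdot 36 = 429 \cdot 7 \cdot 36 = 3003 \cdot 36 = 108108$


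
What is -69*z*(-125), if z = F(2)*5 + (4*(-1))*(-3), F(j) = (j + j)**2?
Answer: 793500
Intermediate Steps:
F(j) = 4*j**2 (F(j) = (2*j)**2 = 4*j**2)
z = 92 (z = (4*2**2)*5 + (4*(-1))*(-3) = (4*4)*5 - 4*(-3) = 16*5 + 12 = 80 + 12 = 92)
-69*z*(-125) = -69*92*(-125) = -6348*(-125) = 793500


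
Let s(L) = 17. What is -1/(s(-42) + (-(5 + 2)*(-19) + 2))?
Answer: -1/152 ≈ -0.0065789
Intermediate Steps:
-1/(s(-42) + (-(5 + 2)*(-19) + 2)) = -1/(17 + (-(5 + 2)*(-19) + 2)) = -1/(17 + (-1*7*(-19) + 2)) = -1/(17 + (-7*(-19) + 2)) = -1/(17 + (133 + 2)) = -1/(17 + 135) = -1/152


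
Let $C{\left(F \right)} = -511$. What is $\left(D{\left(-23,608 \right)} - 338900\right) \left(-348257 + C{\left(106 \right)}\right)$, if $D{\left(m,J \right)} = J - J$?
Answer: $118197475200$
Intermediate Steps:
$D{\left(m,J \right)} = 0$
$\left(D{\left(-23,608 \right)} - 338900\right) \left(-348257 + C{\left(106 \right)}\right) = \left(0 - 338900\right) \left(-348257 - 511\right) = \left(-338900\right) \left(-348768\right) = 118197475200$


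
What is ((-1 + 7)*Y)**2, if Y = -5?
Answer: 900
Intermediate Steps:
((-1 + 7)*Y)**2 = ((-1 + 7)*(-5))**2 = (6*(-5))**2 = (-30)**2 = 900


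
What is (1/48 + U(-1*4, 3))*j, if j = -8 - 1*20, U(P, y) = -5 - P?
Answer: 329/12 ≈ 27.417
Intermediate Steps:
j = -28 (j = -8 - 20 = -28)
(1/48 + U(-1*4, 3))*j = (1/48 + (-5 - (-1)*4))*(-28) = (1/48 + (-5 - 1*(-4)))*(-28) = (1/48 + (-5 + 4))*(-28) = (1/48 - 1)*(-28) = -47/48*(-28) = 329/12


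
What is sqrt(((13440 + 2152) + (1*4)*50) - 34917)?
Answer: 15*I*sqrt(85) ≈ 138.29*I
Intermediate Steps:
sqrt(((13440 + 2152) + (1*4)*50) - 34917) = sqrt((15592 + 4*50) - 34917) = sqrt((15592 + 200) - 34917) = sqrt(15792 - 34917) = sqrt(-19125) = 15*I*sqrt(85)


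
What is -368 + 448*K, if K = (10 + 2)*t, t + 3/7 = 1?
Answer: 2704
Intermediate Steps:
t = 4/7 (t = -3/7 + 1 = 4/7 ≈ 0.57143)
K = 48/7 (K = (10 + 2)*(4/7) = 12*(4/7) = 48/7 ≈ 6.8571)
-368 + 448*K = -368 + 448*(48/7) = -368 + 3072 = 2704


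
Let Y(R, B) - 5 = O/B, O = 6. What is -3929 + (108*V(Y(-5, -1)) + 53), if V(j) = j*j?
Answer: -3768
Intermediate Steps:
Y(R, B) = 5 + 6/B
V(j) = j**2
-3929 + (108*V(Y(-5, -1)) + 53) = -3929 + (108*(5 + 6/(-1))**2 + 53) = -3929 + (108*(5 + 6*(-1))**2 + 53) = -3929 + (108*(5 - 6)**2 + 53) = -3929 + (108*(-1)**2 + 53) = -3929 + (108*1 + 53) = -3929 + (108 + 53) = -3929 + 161 = -3768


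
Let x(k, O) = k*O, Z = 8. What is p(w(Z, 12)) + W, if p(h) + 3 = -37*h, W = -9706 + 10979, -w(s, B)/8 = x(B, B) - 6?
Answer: 42118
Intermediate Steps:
x(k, O) = O*k
w(s, B) = 48 - 8*B² (w(s, B) = -8*(B*B - 6) = -8*(B² - 6) = -8*(-6 + B²) = 48 - 8*B²)
W = 1273
p(h) = -3 - 37*h
p(w(Z, 12)) + W = (-3 - 37*(48 - 8*12²)) + 1273 = (-3 - 37*(48 - 8*144)) + 1273 = (-3 - 37*(48 - 1152)) + 1273 = (-3 - 37*(-1104)) + 1273 = (-3 + 40848) + 1273 = 40845 + 1273 = 42118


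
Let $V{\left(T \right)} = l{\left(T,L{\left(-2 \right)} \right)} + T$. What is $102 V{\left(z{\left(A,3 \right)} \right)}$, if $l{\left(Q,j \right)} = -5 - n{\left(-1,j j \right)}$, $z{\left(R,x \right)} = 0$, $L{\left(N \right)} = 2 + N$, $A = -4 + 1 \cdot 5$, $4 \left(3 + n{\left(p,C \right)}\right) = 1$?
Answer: $- \frac{459}{2} \approx -229.5$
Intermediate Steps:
$n{\left(p,C \right)} = - \frac{11}{4}$ ($n{\left(p,C \right)} = -3 + \frac{1}{4} \cdot 1 = -3 + \frac{1}{4} = - \frac{11}{4}$)
$A = 1$ ($A = -4 + 5 = 1$)
$l{\left(Q,j \right)} = - \frac{9}{4}$ ($l{\left(Q,j \right)} = -5 - - \frac{11}{4} = -5 + \frac{11}{4} = - \frac{9}{4}$)
$V{\left(T \right)} = - \frac{9}{4} + T$
$102 V{\left(z{\left(A,3 \right)} \right)} = 102 \left(- \frac{9}{4} + 0\right) = 102 \left(- \frac{9}{4}\right) = - \frac{459}{2}$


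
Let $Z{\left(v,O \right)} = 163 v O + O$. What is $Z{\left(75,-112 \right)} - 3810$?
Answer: $-1373122$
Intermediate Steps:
$Z{\left(v,O \right)} = O + 163 O v$ ($Z{\left(v,O \right)} = 163 O v + O = O + 163 O v$)
$Z{\left(75,-112 \right)} - 3810 = - 112 \left(1 + 163 \cdot 75\right) - 3810 = - 112 \left(1 + 12225\right) - 3810 = \left(-112\right) 12226 - 3810 = -1369312 - 3810 = -1373122$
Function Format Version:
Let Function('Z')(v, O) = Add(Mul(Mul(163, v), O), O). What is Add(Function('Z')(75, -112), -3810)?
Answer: -1373122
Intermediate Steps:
Function('Z')(v, O) = Add(O, Mul(163, O, v)) (Function('Z')(v, O) = Add(Mul(163, O, v), O) = Add(O, Mul(163, O, v)))
Add(Function('Z')(75, -112), -3810) = Add(Mul(-112, Add(1, Mul(163, 75))), -3810) = Add(Mul(-112, Add(1, 12225)), -3810) = Add(Mul(-112, 12226), -3810) = Add(-1369312, -3810) = -1373122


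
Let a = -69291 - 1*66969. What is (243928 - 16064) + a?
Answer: 91604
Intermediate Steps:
a = -136260 (a = -69291 - 66969 = -136260)
(243928 - 16064) + a = (243928 - 16064) - 136260 = 227864 - 136260 = 91604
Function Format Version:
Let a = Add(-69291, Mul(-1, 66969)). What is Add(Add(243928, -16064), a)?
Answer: 91604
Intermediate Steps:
a = -136260 (a = Add(-69291, -66969) = -136260)
Add(Add(243928, -16064), a) = Add(Add(243928, -16064), -136260) = Add(227864, -136260) = 91604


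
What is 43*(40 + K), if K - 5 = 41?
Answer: 3698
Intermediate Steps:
K = 46 (K = 5 + 41 = 46)
43*(40 + K) = 43*(40 + 46) = 43*86 = 3698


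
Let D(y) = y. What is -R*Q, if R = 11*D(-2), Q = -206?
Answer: -4532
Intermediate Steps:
R = -22 (R = 11*(-2) = -22)
-R*Q = -(-22)*(-206) = -1*4532 = -4532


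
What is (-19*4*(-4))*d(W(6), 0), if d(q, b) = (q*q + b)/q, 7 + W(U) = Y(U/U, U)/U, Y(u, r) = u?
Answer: -6232/3 ≈ -2077.3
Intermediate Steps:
W(U) = -7 + 1/U (W(U) = -7 + (U/U)/U = -7 + 1/U)
d(q, b) = (b + q**2)/q (d(q, b) = (q**2 + b)/q = (b + q**2)/q)
(-19*4*(-4))*d(W(6), 0) = (-19*4*(-4))*((-7 + 1/6) + 0/(-7 + 1/6)) = (-76*(-4))*((-7 + 1/6) + 0/(-7 + 1/6)) = 304*(-41/6 + 0/(-41/6)) = 304*(-41/6 + 0*(-6/41)) = 304*(-41/6 + 0) = 304*(-41/6) = -6232/3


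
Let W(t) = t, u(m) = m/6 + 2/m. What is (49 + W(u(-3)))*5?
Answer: 1435/6 ≈ 239.17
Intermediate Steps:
u(m) = 2/m + m/6 (u(m) = m*(1/6) + 2/m = m/6 + 2/m = 2/m + m/6)
(49 + W(u(-3)))*5 = (49 + (2/(-3) + (1/6)*(-3)))*5 = (49 + (2*(-1/3) - 1/2))*5 = (49 + (-2/3 - 1/2))*5 = (49 - 7/6)*5 = (287/6)*5 = 1435/6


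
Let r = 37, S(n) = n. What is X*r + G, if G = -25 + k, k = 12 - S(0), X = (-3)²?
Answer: 320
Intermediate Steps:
X = 9
k = 12 (k = 12 - 1*0 = 12 + 0 = 12)
G = -13 (G = -25 + 12 = -13)
X*r + G = 9*37 - 13 = 333 - 13 = 320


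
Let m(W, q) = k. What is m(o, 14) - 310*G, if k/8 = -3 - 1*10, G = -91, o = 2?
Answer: 28106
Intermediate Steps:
k = -104 (k = 8*(-3 - 1*10) = 8*(-3 - 10) = 8*(-13) = -104)
m(W, q) = -104
m(o, 14) - 310*G = -104 - 310*(-91) = -104 + 28210 = 28106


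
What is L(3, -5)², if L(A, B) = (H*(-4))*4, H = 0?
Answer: 0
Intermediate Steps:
L(A, B) = 0 (L(A, B) = (0*(-4))*4 = 0*4 = 0)
L(3, -5)² = 0² = 0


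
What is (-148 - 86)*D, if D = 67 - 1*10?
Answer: -13338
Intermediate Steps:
D = 57 (D = 67 - 10 = 57)
(-148 - 86)*D = (-148 - 86)*57 = -234*57 = -13338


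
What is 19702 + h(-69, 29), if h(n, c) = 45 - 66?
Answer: 19681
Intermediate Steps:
h(n, c) = -21
19702 + h(-69, 29) = 19702 - 21 = 19681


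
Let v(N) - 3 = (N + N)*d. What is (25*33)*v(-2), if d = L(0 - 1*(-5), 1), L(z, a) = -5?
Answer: 18975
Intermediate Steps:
d = -5
v(N) = 3 - 10*N (v(N) = 3 + (N + N)*(-5) = 3 + (2*N)*(-5) = 3 - 10*N)
(25*33)*v(-2) = (25*33)*(3 - 10*(-2)) = 825*(3 + 20) = 825*23 = 18975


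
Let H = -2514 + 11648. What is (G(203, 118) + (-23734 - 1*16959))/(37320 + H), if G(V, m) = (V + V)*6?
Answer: -38257/46454 ≈ -0.82355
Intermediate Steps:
G(V, m) = 12*V (G(V, m) = (2*V)*6 = 12*V)
H = 9134
(G(203, 118) + (-23734 - 1*16959))/(37320 + H) = (12*203 + (-23734 - 1*16959))/(37320 + 9134) = (2436 + (-23734 - 16959))/46454 = (2436 - 40693)*(1/46454) = -38257*1/46454 = -38257/46454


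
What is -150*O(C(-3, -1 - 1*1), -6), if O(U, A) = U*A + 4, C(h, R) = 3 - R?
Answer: 3900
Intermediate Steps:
O(U, A) = 4 + A*U (O(U, A) = A*U + 4 = 4 + A*U)
-150*O(C(-3, -1 - 1*1), -6) = -150*(4 - 6*(3 - (-1 - 1*1))) = -150*(4 - 6*(3 - (-1 - 1))) = -150*(4 - 6*(3 - 1*(-2))) = -150*(4 - 6*(3 + 2)) = -150*(4 - 6*5) = -150*(4 - 30) = -150*(-26) = 3900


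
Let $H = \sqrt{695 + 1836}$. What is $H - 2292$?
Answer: $-2292 + \sqrt{2531} \approx -2241.7$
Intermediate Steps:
$H = \sqrt{2531} \approx 50.309$
$H - 2292 = \sqrt{2531} - 2292 = -2292 + \sqrt{2531}$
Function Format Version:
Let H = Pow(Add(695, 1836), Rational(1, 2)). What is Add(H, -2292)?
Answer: Add(-2292, Pow(2531, Rational(1, 2))) ≈ -2241.7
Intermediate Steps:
H = Pow(2531, Rational(1, 2)) ≈ 50.309
Add(H, -2292) = Add(Pow(2531, Rational(1, 2)), -2292) = Add(-2292, Pow(2531, Rational(1, 2)))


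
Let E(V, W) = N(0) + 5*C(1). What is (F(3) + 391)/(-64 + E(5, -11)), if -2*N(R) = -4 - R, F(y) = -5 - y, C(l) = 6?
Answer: -383/32 ≈ -11.969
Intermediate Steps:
N(R) = 2 + R/2 (N(R) = -(-4 - R)/2 = 2 + R/2)
E(V, W) = 32 (E(V, W) = (2 + (½)*0) + 5*6 = (2 + 0) + 30 = 2 + 30 = 32)
(F(3) + 391)/(-64 + E(5, -11)) = ((-5 - 1*3) + 391)/(-64 + 32) = ((-5 - 3) + 391)/(-32) = (-8 + 391)*(-1/32) = 383*(-1/32) = -383/32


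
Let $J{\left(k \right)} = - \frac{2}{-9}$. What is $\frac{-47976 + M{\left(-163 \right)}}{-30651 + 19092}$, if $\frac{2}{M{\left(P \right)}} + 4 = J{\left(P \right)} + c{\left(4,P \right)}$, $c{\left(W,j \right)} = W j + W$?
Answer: $\frac{46904539}{11300849} \approx 4.1505$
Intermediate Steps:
$J{\left(k \right)} = \frac{2}{9}$ ($J{\left(k \right)} = \left(-2\right) \left(- \frac{1}{9}\right) = \frac{2}{9}$)
$c{\left(W,j \right)} = W + W j$
$M{\left(P \right)} = \frac{2}{\frac{2}{9} + 4 P}$ ($M{\left(P \right)} = \frac{2}{-4 + \left(\frac{2}{9} + 4 \left(1 + P\right)\right)} = \frac{2}{-4 + \left(\frac{2}{9} + \left(4 + 4 P\right)\right)} = \frac{2}{-4 + \left(\frac{38}{9} + 4 P\right)} = \frac{2}{\frac{2}{9} + 4 P}$)
$\frac{-47976 + M{\left(-163 \right)}}{-30651 + 19092} = \frac{-47976 + \frac{9}{1 + 18 \left(-163\right)}}{-30651 + 19092} = \frac{-47976 + \frac{9}{1 - 2934}}{-11559} = \left(-47976 + \frac{9}{-2933}\right) \left(- \frac{1}{11559}\right) = \left(-47976 + 9 \left(- \frac{1}{2933}\right)\right) \left(- \frac{1}{11559}\right) = \left(-47976 - \frac{9}{2933}\right) \left(- \frac{1}{11559}\right) = \left(- \frac{140713617}{2933}\right) \left(- \frac{1}{11559}\right) = \frac{46904539}{11300849}$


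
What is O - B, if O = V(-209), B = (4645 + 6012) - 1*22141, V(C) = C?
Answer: 11275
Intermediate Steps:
B = -11484 (B = 10657 - 22141 = -11484)
O = -209
O - B = -209 - 1*(-11484) = -209 + 11484 = 11275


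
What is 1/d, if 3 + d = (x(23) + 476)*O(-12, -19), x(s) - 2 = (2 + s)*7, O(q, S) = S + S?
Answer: -1/24817 ≈ -4.0295e-5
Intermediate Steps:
O(q, S) = 2*S
x(s) = 16 + 7*s (x(s) = 2 + (2 + s)*7 = 2 + (14 + 7*s) = 16 + 7*s)
d = -24817 (d = -3 + ((16 + 7*23) + 476)*(2*(-19)) = -3 + ((16 + 161) + 476)*(-38) = -3 + (177 + 476)*(-38) = -3 + 653*(-38) = -3 - 24814 = -24817)
1/d = 1/(-24817) = -1/24817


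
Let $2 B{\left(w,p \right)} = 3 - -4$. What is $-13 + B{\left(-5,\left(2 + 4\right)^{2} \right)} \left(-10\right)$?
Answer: $-48$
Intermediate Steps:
$B{\left(w,p \right)} = \frac{7}{2}$ ($B{\left(w,p \right)} = \frac{3 - -4}{2} = \frac{3 + 4}{2} = \frac{1}{2} \cdot 7 = \frac{7}{2}$)
$-13 + B{\left(-5,\left(2 + 4\right)^{2} \right)} \left(-10\right) = -13 + \frac{7}{2} \left(-10\right) = -13 - 35 = -48$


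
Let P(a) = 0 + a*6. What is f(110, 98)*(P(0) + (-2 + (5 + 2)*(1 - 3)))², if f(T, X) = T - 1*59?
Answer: 13056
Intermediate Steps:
P(a) = 6*a (P(a) = 0 + 6*a = 6*a)
f(T, X) = -59 + T (f(T, X) = T - 59 = -59 + T)
f(110, 98)*(P(0) + (-2 + (5 + 2)*(1 - 3)))² = (-59 + 110)*(6*0 + (-2 + (5 + 2)*(1 - 3)))² = 51*(0 + (-2 + 7*(-2)))² = 51*(0 + (-2 - 14))² = 51*(0 - 16)² = 51*(-16)² = 51*256 = 13056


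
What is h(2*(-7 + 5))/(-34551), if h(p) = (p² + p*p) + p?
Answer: -28/34551 ≈ -0.00081040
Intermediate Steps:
h(p) = p + 2*p² (h(p) = (p² + p²) + p = 2*p² + p = p + 2*p²)
h(2*(-7 + 5))/(-34551) = ((2*(-7 + 5))*(1 + 2*(2*(-7 + 5))))/(-34551) = ((2*(-2))*(1 + 2*(2*(-2))))*(-1/34551) = -4*(1 + 2*(-4))*(-1/34551) = -4*(1 - 8)*(-1/34551) = -4*(-7)*(-1/34551) = 28*(-1/34551) = -28/34551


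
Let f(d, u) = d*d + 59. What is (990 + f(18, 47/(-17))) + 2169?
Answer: 3542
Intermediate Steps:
f(d, u) = 59 + d**2 (f(d, u) = d**2 + 59 = 59 + d**2)
(990 + f(18, 47/(-17))) + 2169 = (990 + (59 + 18**2)) + 2169 = (990 + (59 + 324)) + 2169 = (990 + 383) + 2169 = 1373 + 2169 = 3542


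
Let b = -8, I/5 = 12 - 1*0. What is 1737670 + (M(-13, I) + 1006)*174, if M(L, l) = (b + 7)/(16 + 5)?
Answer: 13388940/7 ≈ 1.9127e+6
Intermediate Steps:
I = 60 (I = 5*(12 - 1*0) = 5*(12 + 0) = 5*12 = 60)
M(L, l) = -1/21 (M(L, l) = (-8 + 7)/(16 + 5) = -1/21)
1737670 + (M(-13, I) + 1006)*174 = 1737670 + (-1/21 + 1006)*174 = 1737670 + (21125/21)*174 = 1737670 + 1225250/7 = 13388940/7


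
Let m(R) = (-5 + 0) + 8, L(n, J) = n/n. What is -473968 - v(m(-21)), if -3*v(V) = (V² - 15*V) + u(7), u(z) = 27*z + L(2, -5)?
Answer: -1421750/3 ≈ -4.7392e+5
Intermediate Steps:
L(n, J) = 1
m(R) = 3 (m(R) = -5 + 8 = 3)
u(z) = 1 + 27*z (u(z) = 27*z + 1 = 1 + 27*z)
v(V) = -190/3 + 5*V - V²/3 (v(V) = -((V² - 15*V) + (1 + 27*7))/3 = -((V² - 15*V) + (1 + 189))/3 = -((V² - 15*V) + 190)/3 = -(190 + V² - 15*V)/3 = -190/3 + 5*V - V²/3)
-473968 - v(m(-21)) = -473968 - (-190/3 + 5*3 - ⅓*3²) = -473968 - (-190/3 + 15 - ⅓*9) = -473968 - (-190/3 + 15 - 3) = -473968 - 1*(-154/3) = -473968 + 154/3 = -1421750/3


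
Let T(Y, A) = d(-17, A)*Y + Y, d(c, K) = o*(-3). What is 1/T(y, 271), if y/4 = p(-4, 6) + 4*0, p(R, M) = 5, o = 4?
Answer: -1/220 ≈ -0.0045455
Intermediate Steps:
y = 20 (y = 4*(5 + 4*0) = 4*(5 + 0) = 4*5 = 20)
d(c, K) = -12 (d(c, K) = 4*(-3) = -12)
T(Y, A) = -11*Y (T(Y, A) = -12*Y + Y = -11*Y)
1/T(y, 271) = 1/(-11*20) = 1/(-220) = -1/220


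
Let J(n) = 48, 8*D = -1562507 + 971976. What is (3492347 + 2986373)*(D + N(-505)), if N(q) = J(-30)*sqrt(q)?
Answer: -478235625040 + 310978560*I*sqrt(505) ≈ -4.7824e+11 + 6.9884e+9*I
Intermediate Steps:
D = -590531/8 (D = (-1562507 + 971976)/8 = (1/8)*(-590531) = -590531/8 ≈ -73816.)
N(q) = 48*sqrt(q)
(3492347 + 2986373)*(D + N(-505)) = (3492347 + 2986373)*(-590531/8 + 48*sqrt(-505)) = 6478720*(-590531/8 + 48*(I*sqrt(505))) = 6478720*(-590531/8 + 48*I*sqrt(505)) = -478235625040 + 310978560*I*sqrt(505)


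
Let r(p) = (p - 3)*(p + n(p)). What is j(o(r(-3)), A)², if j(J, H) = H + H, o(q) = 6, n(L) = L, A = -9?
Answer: 324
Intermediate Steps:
r(p) = 2*p*(-3 + p) (r(p) = (p - 3)*(p + p) = (-3 + p)*(2*p) = 2*p*(-3 + p))
j(J, H) = 2*H
j(o(r(-3)), A)² = (2*(-9))² = (-18)² = 324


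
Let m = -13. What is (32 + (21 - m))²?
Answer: 4356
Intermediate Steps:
(32 + (21 - m))² = (32 + (21 - 1*(-13)))² = (32 + (21 + 13))² = (32 + 34)² = 66² = 4356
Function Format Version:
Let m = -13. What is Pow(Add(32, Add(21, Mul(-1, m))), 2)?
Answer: 4356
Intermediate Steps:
Pow(Add(32, Add(21, Mul(-1, m))), 2) = Pow(Add(32, Add(21, Mul(-1, -13))), 2) = Pow(Add(32, Add(21, 13)), 2) = Pow(Add(32, 34), 2) = Pow(66, 2) = 4356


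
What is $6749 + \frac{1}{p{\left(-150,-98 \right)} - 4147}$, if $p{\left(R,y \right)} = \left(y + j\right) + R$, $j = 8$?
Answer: $\frac{29607862}{4387} \approx 6749.0$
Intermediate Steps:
$p{\left(R,y \right)} = 8 + R + y$ ($p{\left(R,y \right)} = \left(y + 8\right) + R = \left(8 + y\right) + R = 8 + R + y$)
$6749 + \frac{1}{p{\left(-150,-98 \right)} - 4147} = 6749 + \frac{1}{\left(8 - 150 - 98\right) - 4147} = 6749 + \frac{1}{-240 - 4147} = 6749 + \frac{1}{-4387} = 6749 - \frac{1}{4387} = \frac{29607862}{4387}$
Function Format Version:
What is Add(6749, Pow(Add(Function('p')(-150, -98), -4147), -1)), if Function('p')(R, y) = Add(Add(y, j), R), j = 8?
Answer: Rational(29607862, 4387) ≈ 6749.0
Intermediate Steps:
Function('p')(R, y) = Add(8, R, y) (Function('p')(R, y) = Add(Add(y, 8), R) = Add(Add(8, y), R) = Add(8, R, y))
Add(6749, Pow(Add(Function('p')(-150, -98), -4147), -1)) = Add(6749, Pow(Add(Add(8, -150, -98), -4147), -1)) = Add(6749, Pow(Add(-240, -4147), -1)) = Add(6749, Pow(-4387, -1)) = Add(6749, Rational(-1, 4387)) = Rational(29607862, 4387)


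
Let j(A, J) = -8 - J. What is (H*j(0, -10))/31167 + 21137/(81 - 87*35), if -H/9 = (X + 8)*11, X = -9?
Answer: -73132223/10264332 ≈ -7.1249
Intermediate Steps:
H = 99 (H = -9*(-9 + 8)*11 = -(-9)*11 = -9*(-11) = 99)
(H*j(0, -10))/31167 + 21137/(81 - 87*35) = (99*(-8 - 1*(-10)))/31167 + 21137/(81 - 87*35) = (99*(-8 + 10))*(1/31167) + 21137/(81 - 3045) = (99*2)*(1/31167) + 21137/(-2964) = 198*(1/31167) + 21137*(-1/2964) = 22/3463 - 21137/2964 = -73132223/10264332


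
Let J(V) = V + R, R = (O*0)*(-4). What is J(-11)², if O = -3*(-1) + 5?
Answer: 121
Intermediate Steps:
O = 8 (O = 3 + 5 = 8)
R = 0 (R = (8*0)*(-4) = 0*(-4) = 0)
J(V) = V (J(V) = V + 0 = V)
J(-11)² = (-11)² = 121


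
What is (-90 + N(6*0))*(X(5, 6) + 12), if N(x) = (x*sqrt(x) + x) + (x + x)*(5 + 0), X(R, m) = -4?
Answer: -720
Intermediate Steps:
N(x) = x**(3/2) + 11*x (N(x) = (x**(3/2) + x) + (2*x)*5 = (x + x**(3/2)) + 10*x = x**(3/2) + 11*x)
(-90 + N(6*0))*(X(5, 6) + 12) = (-90 + ((6*0)**(3/2) + 11*(6*0)))*(-4 + 12) = (-90 + (0**(3/2) + 11*0))*8 = (-90 + (0 + 0))*8 = (-90 + 0)*8 = -90*8 = -720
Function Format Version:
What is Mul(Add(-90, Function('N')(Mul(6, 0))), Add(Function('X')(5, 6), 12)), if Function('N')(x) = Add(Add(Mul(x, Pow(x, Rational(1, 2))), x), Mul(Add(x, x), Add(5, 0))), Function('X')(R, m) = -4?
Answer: -720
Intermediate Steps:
Function('N')(x) = Add(Pow(x, Rational(3, 2)), Mul(11, x)) (Function('N')(x) = Add(Add(Pow(x, Rational(3, 2)), x), Mul(Mul(2, x), 5)) = Add(Add(x, Pow(x, Rational(3, 2))), Mul(10, x)) = Add(Pow(x, Rational(3, 2)), Mul(11, x)))
Mul(Add(-90, Function('N')(Mul(6, 0))), Add(Function('X')(5, 6), 12)) = Mul(Add(-90, Add(Pow(Mul(6, 0), Rational(3, 2)), Mul(11, Mul(6, 0)))), Add(-4, 12)) = Mul(Add(-90, Add(Pow(0, Rational(3, 2)), Mul(11, 0))), 8) = Mul(Add(-90, Add(0, 0)), 8) = Mul(Add(-90, 0), 8) = Mul(-90, 8) = -720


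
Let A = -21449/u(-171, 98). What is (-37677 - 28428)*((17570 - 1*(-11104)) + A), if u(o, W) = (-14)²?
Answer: -370099088775/196 ≈ -1.8883e+9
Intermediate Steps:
u(o, W) = 196
A = -21449/196 ≈ -109.43
(-37677 - 28428)*((17570 - 1*(-11104)) + A) = (-37677 - 28428)*((17570 - 1*(-11104)) - 21449/196) = -66105*((17570 + 11104) - 21449/196) = -66105*(28674 - 21449/196) = -66105*5598655/196 = -370099088775/196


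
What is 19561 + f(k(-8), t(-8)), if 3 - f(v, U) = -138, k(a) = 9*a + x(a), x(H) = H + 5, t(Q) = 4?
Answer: 19702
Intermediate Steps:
x(H) = 5 + H
k(a) = 5 + 10*a (k(a) = 9*a + (5 + a) = 5 + 10*a)
f(v, U) = 141 (f(v, U) = 3 - 1*(-138) = 3 + 138 = 141)
19561 + f(k(-8), t(-8)) = 19561 + 141 = 19702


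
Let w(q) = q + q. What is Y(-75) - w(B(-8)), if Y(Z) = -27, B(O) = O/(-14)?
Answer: -197/7 ≈ -28.143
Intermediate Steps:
B(O) = -O/14 (B(O) = O*(-1/14) = -O/14)
w(q) = 2*q
Y(-75) - w(B(-8)) = -27 - 2*(-1/14*(-8)) = -27 - 2*4/7 = -27 - 1*8/7 = -27 - 8/7 = -197/7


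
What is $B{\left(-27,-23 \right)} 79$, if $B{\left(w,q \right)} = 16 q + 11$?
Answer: $-28203$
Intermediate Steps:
$B{\left(w,q \right)} = 11 + 16 q$
$B{\left(-27,-23 \right)} 79 = \left(11 + 16 \left(-23\right)\right) 79 = \left(11 - 368\right) 79 = \left(-357\right) 79 = -28203$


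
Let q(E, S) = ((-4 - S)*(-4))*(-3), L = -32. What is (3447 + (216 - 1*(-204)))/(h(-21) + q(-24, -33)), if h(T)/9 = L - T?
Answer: 1289/83 ≈ 15.530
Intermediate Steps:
h(T) = -288 - 9*T (h(T) = 9*(-32 - T) = -288 - 9*T)
q(E, S) = -48 - 12*S (q(E, S) = (16 + 4*S)*(-3) = -48 - 12*S)
(3447 + (216 - 1*(-204)))/(h(-21) + q(-24, -33)) = (3447 + (216 - 1*(-204)))/((-288 - 9*(-21)) + (-48 - 12*(-33))) = (3447 + (216 + 204))/((-288 + 189) + (-48 + 396)) = (3447 + 420)/(-99 + 348) = 3867/249 = 3867*(1/249) = 1289/83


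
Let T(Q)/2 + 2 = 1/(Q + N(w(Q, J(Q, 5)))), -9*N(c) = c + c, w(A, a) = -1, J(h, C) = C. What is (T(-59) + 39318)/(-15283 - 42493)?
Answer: -1299818/1910219 ≈ -0.68046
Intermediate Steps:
N(c) = -2*c/9 (N(c) = -(c + c)/9 = -2*c/9)
T(Q) = -4 + 2/(2/9 + Q) (T(Q) = -4 + 2/(Q - 2/9*(-1)) = -4 + 2/(Q + 2/9) = -4 + 2/(2/9 + Q))
(T(-59) + 39318)/(-15283 - 42493) = (2*(5 - 18*(-59))/(2 + 9*(-59)) + 39318)/(-15283 - 42493) = (2*(5 + 1062)/(2 - 531) + 39318)/(-57776) = (2*1067/(-529) + 39318)*(-1/57776) = (2*(-1/529)*1067 + 39318)*(-1/57776) = (-2134/529 + 39318)*(-1/57776) = (20797088/529)*(-1/57776) = -1299818/1910219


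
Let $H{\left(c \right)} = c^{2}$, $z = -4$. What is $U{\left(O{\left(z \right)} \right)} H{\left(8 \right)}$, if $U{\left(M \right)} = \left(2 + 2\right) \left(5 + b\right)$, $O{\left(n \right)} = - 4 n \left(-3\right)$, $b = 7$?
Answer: $3072$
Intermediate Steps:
$O{\left(n \right)} = 12 n$
$U{\left(M \right)} = 48$ ($U{\left(M \right)} = \left(2 + 2\right) \left(5 + 7\right) = 4 \cdot 12 = 48$)
$U{\left(O{\left(z \right)} \right)} H{\left(8 \right)} = 48 \cdot 8^{2} = 48 \cdot 64 = 3072$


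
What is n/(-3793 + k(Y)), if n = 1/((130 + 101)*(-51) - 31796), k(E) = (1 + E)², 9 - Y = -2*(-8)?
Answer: 1/163718789 ≈ 6.1080e-9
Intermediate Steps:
Y = -7 (Y = 9 - (-2)*(-8) = 9 - 1*16 = 9 - 16 = -7)
n = -1/43577 (n = 1/(231*(-51) - 31796) = 1/(-11781 - 31796) = 1/(-43577) = -1/43577 ≈ -2.2948e-5)
n/(-3793 + k(Y)) = -1/(43577*(-3793 + (1 - 7)²)) = -1/(43577*(-3793 + (-6)²)) = -1/(43577*(-3793 + 36)) = -1/43577/(-3757) = -1/43577*(-1/3757) = 1/163718789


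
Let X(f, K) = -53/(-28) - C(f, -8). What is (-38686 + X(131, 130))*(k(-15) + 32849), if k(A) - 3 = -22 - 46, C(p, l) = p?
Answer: -8907601308/7 ≈ -1.2725e+9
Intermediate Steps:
X(f, K) = 53/28 - f (X(f, K) = -53/(-28) - f = -53*(-1/28) - f = 53/28 - f)
k(A) = -65 (k(A) = 3 + (-22 - 46) = 3 - 68 = -65)
(-38686 + X(131, 130))*(k(-15) + 32849) = (-38686 + (53/28 - 1*131))*(-65 + 32849) = (-38686 + (53/28 - 131))*32784 = (-38686 - 3615/28)*32784 = -1086823/28*32784 = -8907601308/7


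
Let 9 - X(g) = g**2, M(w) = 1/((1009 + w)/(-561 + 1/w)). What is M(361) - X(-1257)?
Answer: 78144018028/49457 ≈ 1.5800e+6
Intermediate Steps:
M(w) = (-561 + 1/w)/(1009 + w) (M(w) = 1/((1009 + w)/(-561 + 1/w)) = (-561 + 1/w)/(1009 + w))
X(g) = 9 - g**2
M(361) - X(-1257) = (1 - 561*361)/(361*(1009 + 361)) - (9 - 1*(-1257)**2) = (1/361)*(1 - 202521)/1370 - (9 - 1*1580049) = (1/361)*(1/1370)*(-202520) - (9 - 1580049) = -20252/49457 - 1*(-1580040) = -20252/49457 + 1580040 = 78144018028/49457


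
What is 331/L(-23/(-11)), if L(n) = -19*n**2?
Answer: -40051/10051 ≈ -3.9848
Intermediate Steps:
331/L(-23/(-11)) = 331/((-19*(-23/(-11))**2)) = 331/((-19*(-23*(-1/11))**2)) = 331/((-19*(23/11)**2)) = 331/((-19*529/121)) = 331/(-10051/121) = 331*(-121/10051) = -40051/10051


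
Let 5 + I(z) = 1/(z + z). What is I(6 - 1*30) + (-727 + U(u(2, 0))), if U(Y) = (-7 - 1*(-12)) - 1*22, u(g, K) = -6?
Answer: -35953/48 ≈ -749.02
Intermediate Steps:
U(Y) = -17 (U(Y) = (-7 + 12) - 22 = 5 - 22 = -17)
I(z) = -5 + 1/(2*z) (I(z) = -5 + 1/(z + z) = -5 + 1/(2*z))
I(6 - 1*30) + (-727 + U(u(2, 0))) = (-5 + 1/(2*(6 - 1*30))) + (-727 - 17) = (-5 + 1/(2*(6 - 30))) - 744 = (-5 + (½)/(-24)) - 744 = (-5 + (½)*(-1/24)) - 744 = (-5 - 1/48) - 744 = -241/48 - 744 = -35953/48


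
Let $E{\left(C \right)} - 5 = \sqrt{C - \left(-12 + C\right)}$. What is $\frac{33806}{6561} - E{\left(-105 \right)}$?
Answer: $\frac{1001}{6561} - 2 \sqrt{3} \approx -3.3115$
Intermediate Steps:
$E{\left(C \right)} = 5 + 2 \sqrt{3}$ ($E{\left(C \right)} = 5 + \sqrt{C - \left(-12 + C\right)} = 5 + \sqrt{12} = 5 + 2 \sqrt{3}$)
$\frac{33806}{6561} - E{\left(-105 \right)} = \frac{33806}{6561} - \left(5 + 2 \sqrt{3}\right) = \frac{1001}{6561} - 2 \sqrt{3}$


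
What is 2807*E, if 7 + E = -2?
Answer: -25263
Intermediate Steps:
E = -9 (E = -7 - 2 = -9)
2807*E = 2807*(-9) = -25263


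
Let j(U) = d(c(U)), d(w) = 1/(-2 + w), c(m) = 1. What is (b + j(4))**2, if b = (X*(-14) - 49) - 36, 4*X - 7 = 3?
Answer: 14641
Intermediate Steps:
X = 5/2 (X = 7/4 + (1/4)*3 = 7/4 + 3/4 = 5/2 ≈ 2.5000)
j(U) = -1 (j(U) = 1/(-2 + 1) = 1/(-1) = -1)
b = -120 (b = ((5/2)*(-14) - 49) - 36 = (-35 - 49) - 36 = -84 - 36 = -120)
(b + j(4))**2 = (-120 - 1)**2 = (-121)**2 = 14641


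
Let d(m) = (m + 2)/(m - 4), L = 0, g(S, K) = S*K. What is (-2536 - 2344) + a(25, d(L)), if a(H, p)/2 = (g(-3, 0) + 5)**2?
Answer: -4830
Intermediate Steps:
g(S, K) = K*S
d(m) = (2 + m)/(-4 + m)
a(H, p) = 50 (a(H, p) = 2*(0*(-3) + 5)**2 = 2*(0 + 5)**2 = 2*5**2 = 2*25 = 50)
(-2536 - 2344) + a(25, d(L)) = (-2536 - 2344) + 50 = -4880 + 50 = -4830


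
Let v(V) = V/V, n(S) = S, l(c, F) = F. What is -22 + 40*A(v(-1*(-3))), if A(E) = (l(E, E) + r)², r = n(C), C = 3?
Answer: 618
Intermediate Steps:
r = 3
v(V) = 1
A(E) = (3 + E)² (A(E) = (E + 3)² = (3 + E)²)
-22 + 40*A(v(-1*(-3))) = -22 + 40*(3 + 1)² = -22 + 40*4² = -22 + 40*16 = -22 + 640 = 618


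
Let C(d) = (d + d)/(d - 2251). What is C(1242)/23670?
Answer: -138/1326835 ≈ -0.00010401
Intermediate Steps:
C(d) = 2*d/(-2251 + d) (C(d) = (2*d)/(-2251 + d) = 2*d/(-2251 + d))
C(1242)/23670 = (2*1242/(-2251 + 1242))/23670 = (2*1242/(-1009))*(1/23670) = (2*1242*(-1/1009))*(1/23670) = -2484/1009*1/23670 = -138/1326835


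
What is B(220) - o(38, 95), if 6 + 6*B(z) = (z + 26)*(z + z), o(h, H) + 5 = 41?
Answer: 18003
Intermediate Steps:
o(h, H) = 36 (o(h, H) = -5 + 41 = 36)
B(z) = -1 + z*(26 + z)/3 (B(z) = -1 + ((z + 26)*(z + z))/6 = -1 + ((26 + z)*(2*z))/6 = -1 + (2*z*(26 + z))/6 = -1 + z*(26 + z)/3)
B(220) - o(38, 95) = (-1 + (⅓)*220² + (26/3)*220) - 1*36 = (-1 + (⅓)*48400 + 5720/3) - 36 = (-1 + 48400/3 + 5720/3) - 36 = 18039 - 36 = 18003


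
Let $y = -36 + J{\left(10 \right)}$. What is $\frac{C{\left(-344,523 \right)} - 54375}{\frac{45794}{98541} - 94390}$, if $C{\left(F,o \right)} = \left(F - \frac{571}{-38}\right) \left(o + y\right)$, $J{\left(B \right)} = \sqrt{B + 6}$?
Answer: $\frac{808454112381}{353447089448} \approx 2.2873$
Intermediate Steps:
$J{\left(B \right)} = \sqrt{6 + B}$
$y = -32$ ($y = -36 + \sqrt{6 + 10} = -36 + \sqrt{16} = -36 + 4 = -32$)
$C{\left(F,o \right)} = \left(-32 + o\right) \left(\frac{571}{38} + F\right)$ ($C{\left(F,o \right)} = \left(F - \frac{571}{-38}\right) \left(o - 32\right) = \left(F - - \frac{571}{38}\right) \left(-32 + o\right) = \left(F + \frac{571}{38}\right) \left(-32 + o\right) = \left(\frac{571}{38} + F\right) \left(-32 + o\right) = \left(-32 + o\right) \left(\frac{571}{38} + F\right)$)
$\frac{C{\left(-344,523 \right)} - 54375}{\frac{45794}{98541} - 94390} = \frac{\left(- \frac{9136}{19} - -11008 + \frac{571}{38} \cdot 523 - 179912\right) - 54375}{\frac{45794}{98541} - 94390} = \frac{\left(- \frac{9136}{19} + 11008 + \frac{298633}{38} - 179912\right) - 54375}{45794 \cdot \frac{1}{98541} - 94390} = \frac{- \frac{6137991}{38} - 54375}{\frac{45794}{98541} - 94390} = - \frac{8204241}{38 \left(- \frac{9301239196}{98541}\right)} = \left(- \frac{8204241}{38}\right) \left(- \frac{98541}{9301239196}\right) = \frac{808454112381}{353447089448}$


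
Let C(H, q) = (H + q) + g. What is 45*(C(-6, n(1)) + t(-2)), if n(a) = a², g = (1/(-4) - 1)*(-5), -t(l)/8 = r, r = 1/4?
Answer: -135/4 ≈ -33.750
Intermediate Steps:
r = ¼ (r = 1*(¼) = ¼ ≈ 0.25000)
t(l) = -2 (t(l) = -8*¼ = -2)
g = 25/4 (g = (1*(-¼) - 1)*(-5) = (-¼ - 1)*(-5) = -5/4*(-5) = 25/4 ≈ 6.2500)
C(H, q) = 25/4 + H + q (C(H, q) = (H + q) + 25/4 = 25/4 + H + q)
45*(C(-6, n(1)) + t(-2)) = 45*((25/4 - 6 + 1²) - 2) = 45*((25/4 - 6 + 1) - 2) = 45*(5/4 - 2) = 45*(-¾) = -135/4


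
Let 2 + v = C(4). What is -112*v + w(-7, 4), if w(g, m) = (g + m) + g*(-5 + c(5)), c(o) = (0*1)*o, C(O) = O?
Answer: -192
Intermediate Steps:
v = 2 (v = -2 + 4 = 2)
c(o) = 0 (c(o) = 0*o = 0)
w(g, m) = m - 4*g (w(g, m) = (g + m) + g*(-5 + 0) = (g + m) + g*(-5) = (g + m) - 5*g = m - 4*g)
-112*v + w(-7, 4) = -112*2 + (4 - 4*(-7)) = -224 + (4 + 28) = -224 + 32 = -192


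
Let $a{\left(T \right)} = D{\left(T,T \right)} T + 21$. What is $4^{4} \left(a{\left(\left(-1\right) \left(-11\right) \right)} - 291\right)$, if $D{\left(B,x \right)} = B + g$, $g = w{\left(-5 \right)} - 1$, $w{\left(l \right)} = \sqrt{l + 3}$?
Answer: $-40960 + 2816 i \sqrt{2} \approx -40960.0 + 3982.4 i$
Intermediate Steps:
$w{\left(l \right)} = \sqrt{3 + l}$
$g = -1 + i \sqrt{2}$ ($g = \sqrt{3 - 5} - 1 = \sqrt{-2} - 1 = i \sqrt{2} - 1 = -1 + i \sqrt{2} \approx -1.0 + 1.4142 i$)
$D{\left(B,x \right)} = -1 + B + i \sqrt{2}$ ($D{\left(B,x \right)} = B - \left(1 - i \sqrt{2}\right) = -1 + B + i \sqrt{2}$)
$a{\left(T \right)} = 21 + T \left(-1 + T + i \sqrt{2}\right)$ ($a{\left(T \right)} = \left(-1 + T + i \sqrt{2}\right) T + 21 = T \left(-1 + T + i \sqrt{2}\right) + 21 = 21 + T \left(-1 + T + i \sqrt{2}\right)$)
$4^{4} \left(a{\left(\left(-1\right) \left(-11\right) \right)} - 291\right) = 4^{4} \left(\left(21 + \left(-1\right) \left(-11\right) \left(-1 - -11 + i \sqrt{2}\right)\right) - 291\right) = 256 \left(\left(21 + 11 \left(-1 + 11 + i \sqrt{2}\right)\right) - 291\right) = 256 \left(\left(21 + 11 \left(10 + i \sqrt{2}\right)\right) - 291\right) = 256 \left(\left(21 + \left(110 + 11 i \sqrt{2}\right)\right) - 291\right) = 256 \left(\left(131 + 11 i \sqrt{2}\right) - 291\right) = 256 \left(-160 + 11 i \sqrt{2}\right) = -40960 + 2816 i \sqrt{2}$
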